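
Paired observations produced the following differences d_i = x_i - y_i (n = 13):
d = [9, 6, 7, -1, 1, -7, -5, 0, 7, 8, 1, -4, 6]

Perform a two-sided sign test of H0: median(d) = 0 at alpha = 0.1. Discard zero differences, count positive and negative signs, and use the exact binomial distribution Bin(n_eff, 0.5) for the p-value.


Step 1: Discard zero differences. Original n = 13; n_eff = number of nonzero differences = 12.
Nonzero differences (with sign): +9, +6, +7, -1, +1, -7, -5, +7, +8, +1, -4, +6
Step 2: Count signs: positive = 8, negative = 4.
Step 3: Under H0: P(positive) = 0.5, so the number of positives S ~ Bin(12, 0.5).
Step 4: Two-sided exact p-value = sum of Bin(12,0.5) probabilities at or below the observed probability = 0.387695.
Step 5: alpha = 0.1. fail to reject H0.

n_eff = 12, pos = 8, neg = 4, p = 0.387695, fail to reject H0.


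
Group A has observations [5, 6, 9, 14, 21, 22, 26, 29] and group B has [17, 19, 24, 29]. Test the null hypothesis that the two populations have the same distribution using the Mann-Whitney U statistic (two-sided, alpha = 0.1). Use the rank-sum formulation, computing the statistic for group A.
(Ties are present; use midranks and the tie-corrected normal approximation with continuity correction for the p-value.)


Step 1: Combine and sort all 12 observations; assign midranks.
sorted (value, group): (5,X), (6,X), (9,X), (14,X), (17,Y), (19,Y), (21,X), (22,X), (24,Y), (26,X), (29,X), (29,Y)
ranks: 5->1, 6->2, 9->3, 14->4, 17->5, 19->6, 21->7, 22->8, 24->9, 26->10, 29->11.5, 29->11.5
Step 2: Rank sum for X: R1 = 1 + 2 + 3 + 4 + 7 + 8 + 10 + 11.5 = 46.5.
Step 3: U_X = R1 - n1(n1+1)/2 = 46.5 - 8*9/2 = 46.5 - 36 = 10.5.
       U_Y = n1*n2 - U_X = 32 - 10.5 = 21.5.
Step 4: Ties are present, so use the tie-corrected normal approximation (with continuity correction) for the p-value.
Step 5: p-value = 0.394938; compare to alpha = 0.1. fail to reject H0.

U_X = 10.5, p = 0.394938, fail to reject H0 at alpha = 0.1.


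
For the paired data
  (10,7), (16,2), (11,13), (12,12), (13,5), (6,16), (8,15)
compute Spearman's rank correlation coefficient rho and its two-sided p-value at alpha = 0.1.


Step 1: Rank x and y separately (midranks; no ties here).
rank(x): 10->3, 16->7, 11->4, 12->5, 13->6, 6->1, 8->2
rank(y): 7->3, 2->1, 13->5, 12->4, 5->2, 16->7, 15->6
Step 2: d_i = R_x(i) - R_y(i); compute d_i^2.
  (3-3)^2=0, (7-1)^2=36, (4-5)^2=1, (5-4)^2=1, (6-2)^2=16, (1-7)^2=36, (2-6)^2=16
sum(d^2) = 106.
Step 3: rho = 1 - 6*106 / (7*(7^2 - 1)) = 1 - 636/336 = -0.892857.
Step 4: Under H0, t = rho * sqrt((n-2)/(1-rho^2)) = -4.4333 ~ t(5).
Step 5: Two-sided p-value from the t-distribution with 5 df = 0.006807.
Step 6: alpha = 0.1. reject H0.

rho = -0.8929, p = 0.006807, reject H0 at alpha = 0.1.


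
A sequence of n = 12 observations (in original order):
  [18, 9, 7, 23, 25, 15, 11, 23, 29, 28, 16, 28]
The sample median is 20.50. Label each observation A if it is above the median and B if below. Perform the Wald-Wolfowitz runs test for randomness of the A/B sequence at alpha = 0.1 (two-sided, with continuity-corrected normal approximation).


Step 1: Compute median = 20.50; label A = above, B = below.
Labels in order: BBBAABBAAABA  (n_A = 6, n_B = 6)
Step 2: Count runs R = 6.
Step 3: Under H0 (random ordering), E[R] = 2*n_A*n_B/(n_A+n_B) + 1 = 2*6*6/12 + 1 = 7.0000.
        Var[R] = 2*n_A*n_B*(2*n_A*n_B - n_A - n_B) / ((n_A+n_B)^2 * (n_A+n_B-1)) = 4320/1584 = 2.7273.
        SD[R] = 1.6514.
Step 4: Continuity-corrected z = (R + 0.5 - E[R]) / SD[R] = (6 + 0.5 - 7.0000) / 1.6514 = -0.3028.
Step 5: Two-sided p-value via normal approximation = 2*(1 - Phi(|z|)) = 0.762069.
Step 6: alpha = 0.1. fail to reject H0.

R = 6, z = -0.3028, p = 0.762069, fail to reject H0.


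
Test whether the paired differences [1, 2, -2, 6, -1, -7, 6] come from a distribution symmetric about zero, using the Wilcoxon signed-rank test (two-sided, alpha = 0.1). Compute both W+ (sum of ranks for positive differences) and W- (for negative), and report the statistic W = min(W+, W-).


Step 1: Drop any zero differences (none here) and take |d_i|.
|d| = [1, 2, 2, 6, 1, 7, 6]
Step 2: Midrank |d_i| (ties get averaged ranks).
ranks: |1|->1.5, |2|->3.5, |2|->3.5, |6|->5.5, |1|->1.5, |7|->7, |6|->5.5
Step 3: Attach original signs; sum ranks with positive sign and with negative sign.
W+ = 1.5 + 3.5 + 5.5 + 5.5 = 16
W- = 3.5 + 1.5 + 7 = 12
(Check: W+ + W- = 28 should equal n(n+1)/2 = 28.)
Step 4: Test statistic W = min(W+, W-) = 12.
Step 5: Ties in |d|, so use the tie-corrected normal approximation.
        E[W] = n(n+1)/4 = 7*8/4 = 14.
        Tie groups: |d|=1 (t=2), |d|=2 (t=2), |d|=6 (t=2); sum(t^3 - t) = 18.
        Var[W] = n(n+1)(2n+1)/24 - sum(t^3-t)/48 = 840/24 - 18/48 = 34.625.
        z = (W - E[W]) / sqrt(Var[W]) = (12 - 14) / 5.8843 = -0.3399.
        Two-sided p = 2*Phi(z) = 0.733941.
Step 6: alpha = 0.1. fail to reject H0.

W+ = 16, W- = 12, W = min = 12, p = 0.733941, fail to reject H0.


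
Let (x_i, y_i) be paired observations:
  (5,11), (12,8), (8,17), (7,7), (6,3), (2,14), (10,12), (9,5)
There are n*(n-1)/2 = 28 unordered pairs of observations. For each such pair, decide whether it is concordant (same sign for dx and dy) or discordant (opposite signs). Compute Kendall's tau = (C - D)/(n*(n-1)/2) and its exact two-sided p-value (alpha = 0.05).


Step 1: Enumerate the 28 unordered pairs (i,j) with i<j and classify each by sign(x_j-x_i) * sign(y_j-y_i).
  (1,2):dx=+7,dy=-3->D; (1,3):dx=+3,dy=+6->C; (1,4):dx=+2,dy=-4->D; (1,5):dx=+1,dy=-8->D
  (1,6):dx=-3,dy=+3->D; (1,7):dx=+5,dy=+1->C; (1,8):dx=+4,dy=-6->D; (2,3):dx=-4,dy=+9->D
  (2,4):dx=-5,dy=-1->C; (2,5):dx=-6,dy=-5->C; (2,6):dx=-10,dy=+6->D; (2,7):dx=-2,dy=+4->D
  (2,8):dx=-3,dy=-3->C; (3,4):dx=-1,dy=-10->C; (3,5):dx=-2,dy=-14->C; (3,6):dx=-6,dy=-3->C
  (3,7):dx=+2,dy=-5->D; (3,8):dx=+1,dy=-12->D; (4,5):dx=-1,dy=-4->C; (4,6):dx=-5,dy=+7->D
  (4,7):dx=+3,dy=+5->C; (4,8):dx=+2,dy=-2->D; (5,6):dx=-4,dy=+11->D; (5,7):dx=+4,dy=+9->C
  (5,8):dx=+3,dy=+2->C; (6,7):dx=+8,dy=-2->D; (6,8):dx=+7,dy=-9->D; (7,8):dx=-1,dy=-7->C
Step 2: C = 13, D = 15, total pairs = 28.
Step 3: tau = (C - D)/(n(n-1)/2) = (13 - 15)/28 = -0.071429.
Step 4: Exact two-sided p-value (enumerate n! = 40320 permutations of y under H0): p = 0.904861.
Step 5: alpha = 0.05. fail to reject H0.

tau_b = -0.0714 (C=13, D=15), p = 0.904861, fail to reject H0.


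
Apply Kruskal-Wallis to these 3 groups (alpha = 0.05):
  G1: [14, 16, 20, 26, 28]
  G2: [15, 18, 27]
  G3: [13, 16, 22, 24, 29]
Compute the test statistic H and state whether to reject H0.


Step 1: Combine all N = 13 observations and assign midranks.
sorted (value, group, rank): (13,G3,1), (14,G1,2), (15,G2,3), (16,G1,4.5), (16,G3,4.5), (18,G2,6), (20,G1,7), (22,G3,8), (24,G3,9), (26,G1,10), (27,G2,11), (28,G1,12), (29,G3,13)
Step 2: Sum ranks within each group.
R_1 = 35.5 (n_1 = 5)
R_2 = 20 (n_2 = 3)
R_3 = 35.5 (n_3 = 5)
Step 3: H = 12/(N(N+1)) * sum(R_i^2/n_i) - 3(N+1)
     = 12/(13*14) * (35.5^2/5 + 20^2/3 + 35.5^2/5) - 3*14
     = 0.065934 * 637.433 - 42
     = 0.028571.
Step 4: Ties present; correction factor C = 1 - 6/(13^3 - 13) = 0.997253. Corrected H = 0.028571 / 0.997253 = 0.028650.
Step 5: Under H0, H ~ chi^2(2); p-value = 0.985777.
Step 6: alpha = 0.05. fail to reject H0.

H = 0.0287, df = 2, p = 0.985777, fail to reject H0.


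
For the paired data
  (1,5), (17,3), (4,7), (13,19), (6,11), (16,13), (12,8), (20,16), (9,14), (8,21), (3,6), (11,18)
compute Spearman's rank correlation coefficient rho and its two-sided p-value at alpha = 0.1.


Step 1: Rank x and y separately (midranks; no ties here).
rank(x): 1->1, 17->11, 4->3, 13->9, 6->4, 16->10, 12->8, 20->12, 9->6, 8->5, 3->2, 11->7
rank(y): 5->2, 3->1, 7->4, 19->11, 11->6, 13->7, 8->5, 16->9, 14->8, 21->12, 6->3, 18->10
Step 2: d_i = R_x(i) - R_y(i); compute d_i^2.
  (1-2)^2=1, (11-1)^2=100, (3-4)^2=1, (9-11)^2=4, (4-6)^2=4, (10-7)^2=9, (8-5)^2=9, (12-9)^2=9, (6-8)^2=4, (5-12)^2=49, (2-3)^2=1, (7-10)^2=9
sum(d^2) = 200.
Step 3: rho = 1 - 6*200 / (12*(12^2 - 1)) = 1 - 1200/1716 = 0.300699.
Step 4: Under H0, t = rho * sqrt((n-2)/(1-rho^2)) = 0.9970 ~ t(10).
Step 5: Two-sided p-value from the t-distribution with 10 df = 0.342260.
Step 6: alpha = 0.1. fail to reject H0.

rho = 0.3007, p = 0.342260, fail to reject H0 at alpha = 0.1.


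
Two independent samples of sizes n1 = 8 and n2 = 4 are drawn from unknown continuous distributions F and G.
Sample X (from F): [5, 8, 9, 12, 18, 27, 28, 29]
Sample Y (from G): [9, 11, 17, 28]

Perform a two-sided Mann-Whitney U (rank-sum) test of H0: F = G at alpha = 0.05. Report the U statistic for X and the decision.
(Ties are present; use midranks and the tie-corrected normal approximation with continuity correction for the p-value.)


Step 1: Combine and sort all 12 observations; assign midranks.
sorted (value, group): (5,X), (8,X), (9,X), (9,Y), (11,Y), (12,X), (17,Y), (18,X), (27,X), (28,X), (28,Y), (29,X)
ranks: 5->1, 8->2, 9->3.5, 9->3.5, 11->5, 12->6, 17->7, 18->8, 27->9, 28->10.5, 28->10.5, 29->12
Step 2: Rank sum for X: R1 = 1 + 2 + 3.5 + 6 + 8 + 9 + 10.5 + 12 = 52.
Step 3: U_X = R1 - n1(n1+1)/2 = 52 - 8*9/2 = 52 - 36 = 16.
       U_Y = n1*n2 - U_X = 32 - 16 = 16.
Step 4: Ties are present, so use the tie-corrected normal approximation (with continuity correction) for the p-value.
Step 5: p-value = 1.000000; compare to alpha = 0.05. fail to reject H0.

U_X = 16, p = 1.000000, fail to reject H0 at alpha = 0.05.


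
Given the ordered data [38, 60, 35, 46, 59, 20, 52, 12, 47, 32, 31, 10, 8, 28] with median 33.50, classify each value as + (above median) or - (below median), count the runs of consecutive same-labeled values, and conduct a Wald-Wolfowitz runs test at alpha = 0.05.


Step 1: Compute median = 33.50; label A = above, B = below.
Labels in order: AAAAABABABBBBB  (n_A = 7, n_B = 7)
Step 2: Count runs R = 6.
Step 3: Under H0 (random ordering), E[R] = 2*n_A*n_B/(n_A+n_B) + 1 = 2*7*7/14 + 1 = 8.0000.
        Var[R] = 2*n_A*n_B*(2*n_A*n_B - n_A - n_B) / ((n_A+n_B)^2 * (n_A+n_B-1)) = 8232/2548 = 3.2308.
        SD[R] = 1.7974.
Step 4: Continuity-corrected z = (R + 0.5 - E[R]) / SD[R] = (6 + 0.5 - 8.0000) / 1.7974 = -0.8345.
Step 5: Two-sided p-value via normal approximation = 2*(1 - Phi(|z|)) = 0.403986.
Step 6: alpha = 0.05. fail to reject H0.

R = 6, z = -0.8345, p = 0.403986, fail to reject H0.


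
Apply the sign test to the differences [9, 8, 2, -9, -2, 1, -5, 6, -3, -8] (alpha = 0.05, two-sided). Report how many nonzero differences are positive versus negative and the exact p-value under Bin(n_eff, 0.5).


Step 1: Discard zero differences. Original n = 10; n_eff = number of nonzero differences = 10.
Nonzero differences (with sign): +9, +8, +2, -9, -2, +1, -5, +6, -3, -8
Step 2: Count signs: positive = 5, negative = 5.
Step 3: Under H0: P(positive) = 0.5, so the number of positives S ~ Bin(10, 0.5).
Step 4: Two-sided exact p-value = sum of Bin(10,0.5) probabilities at or below the observed probability = 1.000000.
Step 5: alpha = 0.05. fail to reject H0.

n_eff = 10, pos = 5, neg = 5, p = 1.000000, fail to reject H0.


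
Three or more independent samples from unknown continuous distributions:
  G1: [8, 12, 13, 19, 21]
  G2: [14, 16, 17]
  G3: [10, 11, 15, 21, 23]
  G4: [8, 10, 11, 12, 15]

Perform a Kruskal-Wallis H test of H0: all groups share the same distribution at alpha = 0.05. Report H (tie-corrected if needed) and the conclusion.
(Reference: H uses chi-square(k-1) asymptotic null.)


Step 1: Combine all N = 18 observations and assign midranks.
sorted (value, group, rank): (8,G1,1.5), (8,G4,1.5), (10,G3,3.5), (10,G4,3.5), (11,G3,5.5), (11,G4,5.5), (12,G1,7.5), (12,G4,7.5), (13,G1,9), (14,G2,10), (15,G3,11.5), (15,G4,11.5), (16,G2,13), (17,G2,14), (19,G1,15), (21,G1,16.5), (21,G3,16.5), (23,G3,18)
Step 2: Sum ranks within each group.
R_1 = 49.5 (n_1 = 5)
R_2 = 37 (n_2 = 3)
R_3 = 55 (n_3 = 5)
R_4 = 29.5 (n_4 = 5)
Step 3: H = 12/(N(N+1)) * sum(R_i^2/n_i) - 3(N+1)
     = 12/(18*19) * (49.5^2/5 + 37^2/3 + 55^2/5 + 29.5^2/5) - 3*19
     = 0.035088 * 1725.43 - 57
     = 3.541520.
Step 4: Ties present; correction factor C = 1 - 36/(18^3 - 18) = 0.993808. Corrected H = 3.541520 / 0.993808 = 3.563586.
Step 5: Under H0, H ~ chi^2(3); p-value = 0.312608.
Step 6: alpha = 0.05. fail to reject H0.

H = 3.5636, df = 3, p = 0.312608, fail to reject H0.


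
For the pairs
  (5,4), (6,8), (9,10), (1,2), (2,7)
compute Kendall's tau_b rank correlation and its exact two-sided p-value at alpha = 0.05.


Step 1: Enumerate the 10 unordered pairs (i,j) with i<j and classify each by sign(x_j-x_i) * sign(y_j-y_i).
  (1,2):dx=+1,dy=+4->C; (1,3):dx=+4,dy=+6->C; (1,4):dx=-4,dy=-2->C; (1,5):dx=-3,dy=+3->D
  (2,3):dx=+3,dy=+2->C; (2,4):dx=-5,dy=-6->C; (2,5):dx=-4,dy=-1->C; (3,4):dx=-8,dy=-8->C
  (3,5):dx=-7,dy=-3->C; (4,5):dx=+1,dy=+5->C
Step 2: C = 9, D = 1, total pairs = 10.
Step 3: tau = (C - D)/(n(n-1)/2) = (9 - 1)/10 = 0.800000.
Step 4: Exact two-sided p-value (enumerate n! = 120 permutations of y under H0): p = 0.083333.
Step 5: alpha = 0.05. fail to reject H0.

tau_b = 0.8000 (C=9, D=1), p = 0.083333, fail to reject H0.


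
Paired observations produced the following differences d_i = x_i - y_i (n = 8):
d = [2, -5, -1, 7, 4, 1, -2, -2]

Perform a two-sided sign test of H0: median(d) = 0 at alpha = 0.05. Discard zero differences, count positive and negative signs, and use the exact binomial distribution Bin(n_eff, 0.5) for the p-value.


Step 1: Discard zero differences. Original n = 8; n_eff = number of nonzero differences = 8.
Nonzero differences (with sign): +2, -5, -1, +7, +4, +1, -2, -2
Step 2: Count signs: positive = 4, negative = 4.
Step 3: Under H0: P(positive) = 0.5, so the number of positives S ~ Bin(8, 0.5).
Step 4: Two-sided exact p-value = sum of Bin(8,0.5) probabilities at or below the observed probability = 1.000000.
Step 5: alpha = 0.05. fail to reject H0.

n_eff = 8, pos = 4, neg = 4, p = 1.000000, fail to reject H0.


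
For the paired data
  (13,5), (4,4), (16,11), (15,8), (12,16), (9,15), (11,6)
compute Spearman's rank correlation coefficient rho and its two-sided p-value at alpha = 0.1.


Step 1: Rank x and y separately (midranks; no ties here).
rank(x): 13->5, 4->1, 16->7, 15->6, 12->4, 9->2, 11->3
rank(y): 5->2, 4->1, 11->5, 8->4, 16->7, 15->6, 6->3
Step 2: d_i = R_x(i) - R_y(i); compute d_i^2.
  (5-2)^2=9, (1-1)^2=0, (7-5)^2=4, (6-4)^2=4, (4-7)^2=9, (2-6)^2=16, (3-3)^2=0
sum(d^2) = 42.
Step 3: rho = 1 - 6*42 / (7*(7^2 - 1)) = 1 - 252/336 = 0.250000.
Step 4: Under H0, t = rho * sqrt((n-2)/(1-rho^2)) = 0.5774 ~ t(5).
Step 5: Two-sided p-value from the t-distribution with 5 df = 0.588724.
Step 6: alpha = 0.1. fail to reject H0.

rho = 0.2500, p = 0.588724, fail to reject H0 at alpha = 0.1.


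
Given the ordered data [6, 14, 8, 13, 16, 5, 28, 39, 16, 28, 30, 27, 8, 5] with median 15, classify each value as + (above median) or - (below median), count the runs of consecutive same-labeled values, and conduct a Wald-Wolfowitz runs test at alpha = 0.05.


Step 1: Compute median = 15; label A = above, B = below.
Labels in order: BBBBABAAAAAABB  (n_A = 7, n_B = 7)
Step 2: Count runs R = 5.
Step 3: Under H0 (random ordering), E[R] = 2*n_A*n_B/(n_A+n_B) + 1 = 2*7*7/14 + 1 = 8.0000.
        Var[R] = 2*n_A*n_B*(2*n_A*n_B - n_A - n_B) / ((n_A+n_B)^2 * (n_A+n_B-1)) = 8232/2548 = 3.2308.
        SD[R] = 1.7974.
Step 4: Continuity-corrected z = (R + 0.5 - E[R]) / SD[R] = (5 + 0.5 - 8.0000) / 1.7974 = -1.3909.
Step 5: Two-sided p-value via normal approximation = 2*(1 - Phi(|z|)) = 0.164264.
Step 6: alpha = 0.05. fail to reject H0.

R = 5, z = -1.3909, p = 0.164264, fail to reject H0.


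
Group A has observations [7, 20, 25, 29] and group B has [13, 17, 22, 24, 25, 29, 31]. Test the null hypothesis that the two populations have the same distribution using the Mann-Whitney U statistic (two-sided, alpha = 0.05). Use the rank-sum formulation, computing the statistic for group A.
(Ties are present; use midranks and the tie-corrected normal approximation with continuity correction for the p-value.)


Step 1: Combine and sort all 11 observations; assign midranks.
sorted (value, group): (7,X), (13,Y), (17,Y), (20,X), (22,Y), (24,Y), (25,X), (25,Y), (29,X), (29,Y), (31,Y)
ranks: 7->1, 13->2, 17->3, 20->4, 22->5, 24->6, 25->7.5, 25->7.5, 29->9.5, 29->9.5, 31->11
Step 2: Rank sum for X: R1 = 1 + 4 + 7.5 + 9.5 = 22.
Step 3: U_X = R1 - n1(n1+1)/2 = 22 - 4*5/2 = 22 - 10 = 12.
       U_Y = n1*n2 - U_X = 28 - 12 = 16.
Step 4: Ties are present, so use the tie-corrected normal approximation (with continuity correction) for the p-value.
Step 5: p-value = 0.775820; compare to alpha = 0.05. fail to reject H0.

U_X = 12, p = 0.775820, fail to reject H0 at alpha = 0.05.


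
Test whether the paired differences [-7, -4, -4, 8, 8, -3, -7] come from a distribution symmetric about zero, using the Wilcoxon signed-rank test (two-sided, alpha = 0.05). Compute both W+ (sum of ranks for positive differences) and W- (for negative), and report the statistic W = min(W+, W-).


Step 1: Drop any zero differences (none here) and take |d_i|.
|d| = [7, 4, 4, 8, 8, 3, 7]
Step 2: Midrank |d_i| (ties get averaged ranks).
ranks: |7|->4.5, |4|->2.5, |4|->2.5, |8|->6.5, |8|->6.5, |3|->1, |7|->4.5
Step 3: Attach original signs; sum ranks with positive sign and with negative sign.
W+ = 6.5 + 6.5 = 13
W- = 4.5 + 2.5 + 2.5 + 1 + 4.5 = 15
(Check: W+ + W- = 28 should equal n(n+1)/2 = 28.)
Step 4: Test statistic W = min(W+, W-) = 13.
Step 5: Ties in |d|, so use the tie-corrected normal approximation.
        E[W] = n(n+1)/4 = 7*8/4 = 14.
        Tie groups: |d|=4 (t=2), |d|=7 (t=2), |d|=8 (t=2); sum(t^3 - t) = 18.
        Var[W] = n(n+1)(2n+1)/24 - sum(t^3-t)/48 = 840/24 - 18/48 = 34.625.
        z = (W - E[W]) / sqrt(Var[W]) = (13 - 14) / 5.8843 = -0.1699.
        Two-sided p = 2*Phi(z) = 0.865054.
Step 6: alpha = 0.05. fail to reject H0.

W+ = 13, W- = 15, W = min = 13, p = 0.865054, fail to reject H0.


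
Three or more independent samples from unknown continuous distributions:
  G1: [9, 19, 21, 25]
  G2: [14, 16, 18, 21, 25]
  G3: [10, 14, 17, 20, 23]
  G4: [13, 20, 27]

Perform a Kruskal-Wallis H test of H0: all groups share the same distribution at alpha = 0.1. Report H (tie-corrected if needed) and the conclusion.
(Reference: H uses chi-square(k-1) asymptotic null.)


Step 1: Combine all N = 17 observations and assign midranks.
sorted (value, group, rank): (9,G1,1), (10,G3,2), (13,G4,3), (14,G2,4.5), (14,G3,4.5), (16,G2,6), (17,G3,7), (18,G2,8), (19,G1,9), (20,G3,10.5), (20,G4,10.5), (21,G1,12.5), (21,G2,12.5), (23,G3,14), (25,G1,15.5), (25,G2,15.5), (27,G4,17)
Step 2: Sum ranks within each group.
R_1 = 38 (n_1 = 4)
R_2 = 46.5 (n_2 = 5)
R_3 = 38 (n_3 = 5)
R_4 = 30.5 (n_4 = 3)
Step 3: H = 12/(N(N+1)) * sum(R_i^2/n_i) - 3(N+1)
     = 12/(17*18) * (38^2/4 + 46.5^2/5 + 38^2/5 + 30.5^2/3) - 3*18
     = 0.039216 * 1392.33 - 54
     = 0.601307.
Step 4: Ties present; correction factor C = 1 - 24/(17^3 - 17) = 0.995098. Corrected H = 0.601307 / 0.995098 = 0.604269.
Step 5: Under H0, H ~ chi^2(3); p-value = 0.895454.
Step 6: alpha = 0.1. fail to reject H0.

H = 0.6043, df = 3, p = 0.895454, fail to reject H0.


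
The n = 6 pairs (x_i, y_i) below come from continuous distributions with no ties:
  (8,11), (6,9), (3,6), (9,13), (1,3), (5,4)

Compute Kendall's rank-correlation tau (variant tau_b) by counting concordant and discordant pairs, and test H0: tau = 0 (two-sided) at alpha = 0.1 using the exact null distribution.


Step 1: Enumerate the 15 unordered pairs (i,j) with i<j and classify each by sign(x_j-x_i) * sign(y_j-y_i).
  (1,2):dx=-2,dy=-2->C; (1,3):dx=-5,dy=-5->C; (1,4):dx=+1,dy=+2->C; (1,5):dx=-7,dy=-8->C
  (1,6):dx=-3,dy=-7->C; (2,3):dx=-3,dy=-3->C; (2,4):dx=+3,dy=+4->C; (2,5):dx=-5,dy=-6->C
  (2,6):dx=-1,dy=-5->C; (3,4):dx=+6,dy=+7->C; (3,5):dx=-2,dy=-3->C; (3,6):dx=+2,dy=-2->D
  (4,5):dx=-8,dy=-10->C; (4,6):dx=-4,dy=-9->C; (5,6):dx=+4,dy=+1->C
Step 2: C = 14, D = 1, total pairs = 15.
Step 3: tau = (C - D)/(n(n-1)/2) = (14 - 1)/15 = 0.866667.
Step 4: Exact two-sided p-value (enumerate n! = 720 permutations of y under H0): p = 0.016667.
Step 5: alpha = 0.1. reject H0.

tau_b = 0.8667 (C=14, D=1), p = 0.016667, reject H0.


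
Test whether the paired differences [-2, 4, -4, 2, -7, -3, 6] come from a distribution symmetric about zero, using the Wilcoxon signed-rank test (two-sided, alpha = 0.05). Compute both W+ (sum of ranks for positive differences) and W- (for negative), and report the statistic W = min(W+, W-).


Step 1: Drop any zero differences (none here) and take |d_i|.
|d| = [2, 4, 4, 2, 7, 3, 6]
Step 2: Midrank |d_i| (ties get averaged ranks).
ranks: |2|->1.5, |4|->4.5, |4|->4.5, |2|->1.5, |7|->7, |3|->3, |6|->6
Step 3: Attach original signs; sum ranks with positive sign and with negative sign.
W+ = 4.5 + 1.5 + 6 = 12
W- = 1.5 + 4.5 + 7 + 3 = 16
(Check: W+ + W- = 28 should equal n(n+1)/2 = 28.)
Step 4: Test statistic W = min(W+, W-) = 12.
Step 5: Ties in |d|, so use the tie-corrected normal approximation.
        E[W] = n(n+1)/4 = 7*8/4 = 14.
        Tie groups: |d|=2 (t=2), |d|=4 (t=2); sum(t^3 - t) = 12.
        Var[W] = n(n+1)(2n+1)/24 - sum(t^3-t)/48 = 840/24 - 12/48 = 34.75.
        z = (W - E[W]) / sqrt(Var[W]) = (12 - 14) / 5.8949 = -0.3393.
        Two-sided p = 2*Phi(z) = 0.734402.
Step 6: alpha = 0.05. fail to reject H0.

W+ = 12, W- = 16, W = min = 12, p = 0.734402, fail to reject H0.


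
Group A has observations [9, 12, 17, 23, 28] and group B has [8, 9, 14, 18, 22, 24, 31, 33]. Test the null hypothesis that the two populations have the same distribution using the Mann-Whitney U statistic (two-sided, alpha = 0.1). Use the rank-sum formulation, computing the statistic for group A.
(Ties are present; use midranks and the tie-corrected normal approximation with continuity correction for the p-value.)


Step 1: Combine and sort all 13 observations; assign midranks.
sorted (value, group): (8,Y), (9,X), (9,Y), (12,X), (14,Y), (17,X), (18,Y), (22,Y), (23,X), (24,Y), (28,X), (31,Y), (33,Y)
ranks: 8->1, 9->2.5, 9->2.5, 12->4, 14->5, 17->6, 18->7, 22->8, 23->9, 24->10, 28->11, 31->12, 33->13
Step 2: Rank sum for X: R1 = 2.5 + 4 + 6 + 9 + 11 = 32.5.
Step 3: U_X = R1 - n1(n1+1)/2 = 32.5 - 5*6/2 = 32.5 - 15 = 17.5.
       U_Y = n1*n2 - U_X = 40 - 17.5 = 22.5.
Step 4: Ties are present, so use the tie-corrected normal approximation (with continuity correction) for the p-value.
Step 5: p-value = 0.769390; compare to alpha = 0.1. fail to reject H0.

U_X = 17.5, p = 0.769390, fail to reject H0 at alpha = 0.1.


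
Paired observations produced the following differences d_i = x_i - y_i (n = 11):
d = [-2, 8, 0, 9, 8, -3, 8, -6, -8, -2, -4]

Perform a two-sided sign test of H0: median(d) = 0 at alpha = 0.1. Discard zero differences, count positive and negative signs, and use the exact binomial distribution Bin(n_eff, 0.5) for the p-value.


Step 1: Discard zero differences. Original n = 11; n_eff = number of nonzero differences = 10.
Nonzero differences (with sign): -2, +8, +9, +8, -3, +8, -6, -8, -2, -4
Step 2: Count signs: positive = 4, negative = 6.
Step 3: Under H0: P(positive) = 0.5, so the number of positives S ~ Bin(10, 0.5).
Step 4: Two-sided exact p-value = sum of Bin(10,0.5) probabilities at or below the observed probability = 0.753906.
Step 5: alpha = 0.1. fail to reject H0.

n_eff = 10, pos = 4, neg = 6, p = 0.753906, fail to reject H0.


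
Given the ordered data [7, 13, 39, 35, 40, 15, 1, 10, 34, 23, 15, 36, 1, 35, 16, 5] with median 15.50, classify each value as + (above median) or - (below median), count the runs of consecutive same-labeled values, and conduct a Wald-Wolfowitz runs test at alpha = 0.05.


Step 1: Compute median = 15.50; label A = above, B = below.
Labels in order: BBAAABBBAABABAAB  (n_A = 8, n_B = 8)
Step 2: Count runs R = 9.
Step 3: Under H0 (random ordering), E[R] = 2*n_A*n_B/(n_A+n_B) + 1 = 2*8*8/16 + 1 = 9.0000.
        Var[R] = 2*n_A*n_B*(2*n_A*n_B - n_A - n_B) / ((n_A+n_B)^2 * (n_A+n_B-1)) = 14336/3840 = 3.7333.
        SD[R] = 1.9322.
Step 4: R = E[R], so z = 0 with no continuity correction.
Step 5: Two-sided p-value via normal approximation = 2*(1 - Phi(|z|)) = 1.000000.
Step 6: alpha = 0.05. fail to reject H0.

R = 9, z = 0.0000, p = 1.000000, fail to reject H0.


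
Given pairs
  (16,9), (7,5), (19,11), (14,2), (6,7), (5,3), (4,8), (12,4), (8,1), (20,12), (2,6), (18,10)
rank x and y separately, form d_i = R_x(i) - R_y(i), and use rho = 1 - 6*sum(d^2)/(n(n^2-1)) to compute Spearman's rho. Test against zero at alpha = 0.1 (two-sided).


Step 1: Rank x and y separately (midranks; no ties here).
rank(x): 16->9, 7->5, 19->11, 14->8, 6->4, 5->3, 4->2, 12->7, 8->6, 20->12, 2->1, 18->10
rank(y): 9->9, 5->5, 11->11, 2->2, 7->7, 3->3, 8->8, 4->4, 1->1, 12->12, 6->6, 10->10
Step 2: d_i = R_x(i) - R_y(i); compute d_i^2.
  (9-9)^2=0, (5-5)^2=0, (11-11)^2=0, (8-2)^2=36, (4-7)^2=9, (3-3)^2=0, (2-8)^2=36, (7-4)^2=9, (6-1)^2=25, (12-12)^2=0, (1-6)^2=25, (10-10)^2=0
sum(d^2) = 140.
Step 3: rho = 1 - 6*140 / (12*(12^2 - 1)) = 1 - 840/1716 = 0.510490.
Step 4: Under H0, t = rho * sqrt((n-2)/(1-rho^2)) = 1.8774 ~ t(10).
Step 5: Two-sided p-value from the t-distribution with 10 df = 0.089914.
Step 6: alpha = 0.1. reject H0.

rho = 0.5105, p = 0.089914, reject H0 at alpha = 0.1.


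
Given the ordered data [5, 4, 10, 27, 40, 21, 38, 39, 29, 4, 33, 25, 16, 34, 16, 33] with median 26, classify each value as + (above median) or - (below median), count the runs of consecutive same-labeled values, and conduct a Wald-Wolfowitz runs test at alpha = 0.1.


Step 1: Compute median = 26; label A = above, B = below.
Labels in order: BBBAABAAABABBABA  (n_A = 8, n_B = 8)
Step 2: Count runs R = 10.
Step 3: Under H0 (random ordering), E[R] = 2*n_A*n_B/(n_A+n_B) + 1 = 2*8*8/16 + 1 = 9.0000.
        Var[R] = 2*n_A*n_B*(2*n_A*n_B - n_A - n_B) / ((n_A+n_B)^2 * (n_A+n_B-1)) = 14336/3840 = 3.7333.
        SD[R] = 1.9322.
Step 4: Continuity-corrected z = (R - 0.5 - E[R]) / SD[R] = (10 - 0.5 - 9.0000) / 1.9322 = 0.2588.
Step 5: Two-sided p-value via normal approximation = 2*(1 - Phi(|z|)) = 0.795809.
Step 6: alpha = 0.1. fail to reject H0.

R = 10, z = 0.2588, p = 0.795809, fail to reject H0.


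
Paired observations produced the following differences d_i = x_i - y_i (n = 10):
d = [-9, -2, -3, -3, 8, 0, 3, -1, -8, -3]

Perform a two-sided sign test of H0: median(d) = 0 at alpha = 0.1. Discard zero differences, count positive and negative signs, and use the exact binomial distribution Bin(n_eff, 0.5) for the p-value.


Step 1: Discard zero differences. Original n = 10; n_eff = number of nonzero differences = 9.
Nonzero differences (with sign): -9, -2, -3, -3, +8, +3, -1, -8, -3
Step 2: Count signs: positive = 2, negative = 7.
Step 3: Under H0: P(positive) = 0.5, so the number of positives S ~ Bin(9, 0.5).
Step 4: Two-sided exact p-value = sum of Bin(9,0.5) probabilities at or below the observed probability = 0.179688.
Step 5: alpha = 0.1. fail to reject H0.

n_eff = 9, pos = 2, neg = 7, p = 0.179688, fail to reject H0.


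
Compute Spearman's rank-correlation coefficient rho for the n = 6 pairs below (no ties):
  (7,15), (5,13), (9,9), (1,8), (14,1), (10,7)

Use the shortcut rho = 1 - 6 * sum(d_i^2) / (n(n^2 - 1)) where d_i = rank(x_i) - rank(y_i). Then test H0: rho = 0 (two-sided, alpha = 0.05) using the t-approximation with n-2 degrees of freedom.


Step 1: Rank x and y separately (midranks; no ties here).
rank(x): 7->3, 5->2, 9->4, 1->1, 14->6, 10->5
rank(y): 15->6, 13->5, 9->4, 8->3, 1->1, 7->2
Step 2: d_i = R_x(i) - R_y(i); compute d_i^2.
  (3-6)^2=9, (2-5)^2=9, (4-4)^2=0, (1-3)^2=4, (6-1)^2=25, (5-2)^2=9
sum(d^2) = 56.
Step 3: rho = 1 - 6*56 / (6*(6^2 - 1)) = 1 - 336/210 = -0.600000.
Step 4: Under H0, t = rho * sqrt((n-2)/(1-rho^2)) = -1.5000 ~ t(4).
Step 5: Two-sided p-value from the t-distribution with 4 df = 0.208000.
Step 6: alpha = 0.05. fail to reject H0.

rho = -0.6000, p = 0.208000, fail to reject H0 at alpha = 0.05.


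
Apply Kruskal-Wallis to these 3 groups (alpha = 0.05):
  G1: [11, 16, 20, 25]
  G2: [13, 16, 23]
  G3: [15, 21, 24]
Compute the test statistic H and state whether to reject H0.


Step 1: Combine all N = 10 observations and assign midranks.
sorted (value, group, rank): (11,G1,1), (13,G2,2), (15,G3,3), (16,G1,4.5), (16,G2,4.5), (20,G1,6), (21,G3,7), (23,G2,8), (24,G3,9), (25,G1,10)
Step 2: Sum ranks within each group.
R_1 = 21.5 (n_1 = 4)
R_2 = 14.5 (n_2 = 3)
R_3 = 19 (n_3 = 3)
Step 3: H = 12/(N(N+1)) * sum(R_i^2/n_i) - 3(N+1)
     = 12/(10*11) * (21.5^2/4 + 14.5^2/3 + 19^2/3) - 3*11
     = 0.109091 * 305.979 - 33
     = 0.379545.
Step 4: Ties present; correction factor C = 1 - 6/(10^3 - 10) = 0.993939. Corrected H = 0.379545 / 0.993939 = 0.381860.
Step 5: Under H0, H ~ chi^2(2); p-value = 0.826191.
Step 6: alpha = 0.05. fail to reject H0.

H = 0.3819, df = 2, p = 0.826191, fail to reject H0.


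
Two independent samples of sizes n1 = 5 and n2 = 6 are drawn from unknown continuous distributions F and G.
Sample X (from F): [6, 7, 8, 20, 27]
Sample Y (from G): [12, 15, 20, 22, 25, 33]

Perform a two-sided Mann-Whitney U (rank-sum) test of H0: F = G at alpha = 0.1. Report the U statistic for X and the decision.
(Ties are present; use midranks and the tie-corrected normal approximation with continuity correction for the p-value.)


Step 1: Combine and sort all 11 observations; assign midranks.
sorted (value, group): (6,X), (7,X), (8,X), (12,Y), (15,Y), (20,X), (20,Y), (22,Y), (25,Y), (27,X), (33,Y)
ranks: 6->1, 7->2, 8->3, 12->4, 15->5, 20->6.5, 20->6.5, 22->8, 25->9, 27->10, 33->11
Step 2: Rank sum for X: R1 = 1 + 2 + 3 + 6.5 + 10 = 22.5.
Step 3: U_X = R1 - n1(n1+1)/2 = 22.5 - 5*6/2 = 22.5 - 15 = 7.5.
       U_Y = n1*n2 - U_X = 30 - 7.5 = 22.5.
Step 4: Ties are present, so use the tie-corrected normal approximation (with continuity correction) for the p-value.
Step 5: p-value = 0.200217; compare to alpha = 0.1. fail to reject H0.

U_X = 7.5, p = 0.200217, fail to reject H0 at alpha = 0.1.


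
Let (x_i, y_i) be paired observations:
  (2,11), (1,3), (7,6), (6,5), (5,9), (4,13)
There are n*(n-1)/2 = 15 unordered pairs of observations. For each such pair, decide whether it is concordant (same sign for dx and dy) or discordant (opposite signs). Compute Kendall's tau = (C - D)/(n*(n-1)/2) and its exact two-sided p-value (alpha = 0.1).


Step 1: Enumerate the 15 unordered pairs (i,j) with i<j and classify each by sign(x_j-x_i) * sign(y_j-y_i).
  (1,2):dx=-1,dy=-8->C; (1,3):dx=+5,dy=-5->D; (1,4):dx=+4,dy=-6->D; (1,5):dx=+3,dy=-2->D
  (1,6):dx=+2,dy=+2->C; (2,3):dx=+6,dy=+3->C; (2,4):dx=+5,dy=+2->C; (2,5):dx=+4,dy=+6->C
  (2,6):dx=+3,dy=+10->C; (3,4):dx=-1,dy=-1->C; (3,5):dx=-2,dy=+3->D; (3,6):dx=-3,dy=+7->D
  (4,5):dx=-1,dy=+4->D; (4,6):dx=-2,dy=+8->D; (5,6):dx=-1,dy=+4->D
Step 2: C = 7, D = 8, total pairs = 15.
Step 3: tau = (C - D)/(n(n-1)/2) = (7 - 8)/15 = -0.066667.
Step 4: Exact two-sided p-value (enumerate n! = 720 permutations of y under H0): p = 1.000000.
Step 5: alpha = 0.1. fail to reject H0.

tau_b = -0.0667 (C=7, D=8), p = 1.000000, fail to reject H0.


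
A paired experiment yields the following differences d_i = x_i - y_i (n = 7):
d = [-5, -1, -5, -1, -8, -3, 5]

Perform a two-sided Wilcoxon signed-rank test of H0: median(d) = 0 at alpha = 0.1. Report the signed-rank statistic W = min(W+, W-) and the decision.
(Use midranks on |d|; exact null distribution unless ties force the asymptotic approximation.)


Step 1: Drop any zero differences (none here) and take |d_i|.
|d| = [5, 1, 5, 1, 8, 3, 5]
Step 2: Midrank |d_i| (ties get averaged ranks).
ranks: |5|->5, |1|->1.5, |5|->5, |1|->1.5, |8|->7, |3|->3, |5|->5
Step 3: Attach original signs; sum ranks with positive sign and with negative sign.
W+ = 5 = 5
W- = 5 + 1.5 + 5 + 1.5 + 7 + 3 = 23
(Check: W+ + W- = 28 should equal n(n+1)/2 = 28.)
Step 4: Test statistic W = min(W+, W-) = 5.
Step 5: Ties in |d|, so use the tie-corrected normal approximation.
        E[W] = n(n+1)/4 = 7*8/4 = 14.
        Tie groups: |d|=1 (t=2), |d|=5 (t=3); sum(t^3 - t) = 30.
        Var[W] = n(n+1)(2n+1)/24 - sum(t^3-t)/48 = 840/24 - 30/48 = 34.375.
        z = (W - E[W]) / sqrt(Var[W]) = (5 - 14) / 5.8630 = -1.5350.
        Two-sided p = 2*Phi(z) = 0.124773.
Step 6: alpha = 0.1. fail to reject H0.

W+ = 5, W- = 23, W = min = 5, p = 0.124773, fail to reject H0.


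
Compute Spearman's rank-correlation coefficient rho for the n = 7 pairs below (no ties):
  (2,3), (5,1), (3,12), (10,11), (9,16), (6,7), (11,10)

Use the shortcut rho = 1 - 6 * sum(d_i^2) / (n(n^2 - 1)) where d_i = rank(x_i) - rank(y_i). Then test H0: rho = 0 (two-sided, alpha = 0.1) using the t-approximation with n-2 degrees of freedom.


Step 1: Rank x and y separately (midranks; no ties here).
rank(x): 2->1, 5->3, 3->2, 10->6, 9->5, 6->4, 11->7
rank(y): 3->2, 1->1, 12->6, 11->5, 16->7, 7->3, 10->4
Step 2: d_i = R_x(i) - R_y(i); compute d_i^2.
  (1-2)^2=1, (3-1)^2=4, (2-6)^2=16, (6-5)^2=1, (5-7)^2=4, (4-3)^2=1, (7-4)^2=9
sum(d^2) = 36.
Step 3: rho = 1 - 6*36 / (7*(7^2 - 1)) = 1 - 216/336 = 0.357143.
Step 4: Under H0, t = rho * sqrt((n-2)/(1-rho^2)) = 0.8550 ~ t(5).
Step 5: Two-sided p-value from the t-distribution with 5 df = 0.431611.
Step 6: alpha = 0.1. fail to reject H0.

rho = 0.3571, p = 0.431611, fail to reject H0 at alpha = 0.1.


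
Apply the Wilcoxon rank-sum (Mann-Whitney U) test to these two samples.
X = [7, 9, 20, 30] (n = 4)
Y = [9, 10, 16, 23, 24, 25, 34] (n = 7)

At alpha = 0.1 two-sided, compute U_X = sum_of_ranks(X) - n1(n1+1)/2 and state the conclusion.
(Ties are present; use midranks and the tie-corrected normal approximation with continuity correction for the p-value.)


Step 1: Combine and sort all 11 observations; assign midranks.
sorted (value, group): (7,X), (9,X), (9,Y), (10,Y), (16,Y), (20,X), (23,Y), (24,Y), (25,Y), (30,X), (34,Y)
ranks: 7->1, 9->2.5, 9->2.5, 10->4, 16->5, 20->6, 23->7, 24->8, 25->9, 30->10, 34->11
Step 2: Rank sum for X: R1 = 1 + 2.5 + 6 + 10 = 19.5.
Step 3: U_X = R1 - n1(n1+1)/2 = 19.5 - 4*5/2 = 19.5 - 10 = 9.5.
       U_Y = n1*n2 - U_X = 28 - 9.5 = 18.5.
Step 4: Ties are present, so use the tie-corrected normal approximation (with continuity correction) for the p-value.
Step 5: p-value = 0.448659; compare to alpha = 0.1. fail to reject H0.

U_X = 9.5, p = 0.448659, fail to reject H0 at alpha = 0.1.


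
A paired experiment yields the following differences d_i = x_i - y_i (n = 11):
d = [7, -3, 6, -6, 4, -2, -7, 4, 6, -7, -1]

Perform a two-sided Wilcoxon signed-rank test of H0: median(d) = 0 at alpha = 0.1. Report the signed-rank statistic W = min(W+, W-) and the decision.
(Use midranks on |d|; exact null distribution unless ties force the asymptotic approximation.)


Step 1: Drop any zero differences (none here) and take |d_i|.
|d| = [7, 3, 6, 6, 4, 2, 7, 4, 6, 7, 1]
Step 2: Midrank |d_i| (ties get averaged ranks).
ranks: |7|->10, |3|->3, |6|->7, |6|->7, |4|->4.5, |2|->2, |7|->10, |4|->4.5, |6|->7, |7|->10, |1|->1
Step 3: Attach original signs; sum ranks with positive sign and with negative sign.
W+ = 10 + 7 + 4.5 + 4.5 + 7 = 33
W- = 3 + 7 + 2 + 10 + 10 + 1 = 33
(Check: W+ + W- = 66 should equal n(n+1)/2 = 66.)
Step 4: Test statistic W = min(W+, W-) = 33.
Step 5: Ties in |d|, so use the tie-corrected normal approximation.
        E[W] = n(n+1)/4 = 11*12/4 = 33.
        Tie groups: |d|=4 (t=2), |d|=6 (t=3), |d|=7 (t=3); sum(t^3 - t) = 54.
        Var[W] = n(n+1)(2n+1)/24 - sum(t^3-t)/48 = 3036/24 - 54/48 = 125.375.
        z = (W - E[W]) / sqrt(Var[W]) = (33 - 33) / 11.1971 = 0.0000.
        Two-sided p = 2*Phi(z) = 1.000000.
Step 6: alpha = 0.1. fail to reject H0.

W+ = 33, W- = 33, W = min = 33, p = 1.000000, fail to reject H0.


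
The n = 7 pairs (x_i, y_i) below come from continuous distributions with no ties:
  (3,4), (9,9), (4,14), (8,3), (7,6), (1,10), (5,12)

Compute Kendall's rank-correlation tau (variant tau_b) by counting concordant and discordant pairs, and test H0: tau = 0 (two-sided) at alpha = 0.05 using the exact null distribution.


Step 1: Enumerate the 21 unordered pairs (i,j) with i<j and classify each by sign(x_j-x_i) * sign(y_j-y_i).
  (1,2):dx=+6,dy=+5->C; (1,3):dx=+1,dy=+10->C; (1,4):dx=+5,dy=-1->D; (1,5):dx=+4,dy=+2->C
  (1,6):dx=-2,dy=+6->D; (1,7):dx=+2,dy=+8->C; (2,3):dx=-5,dy=+5->D; (2,4):dx=-1,dy=-6->C
  (2,5):dx=-2,dy=-3->C; (2,6):dx=-8,dy=+1->D; (2,7):dx=-4,dy=+3->D; (3,4):dx=+4,dy=-11->D
  (3,5):dx=+3,dy=-8->D; (3,6):dx=-3,dy=-4->C; (3,7):dx=+1,dy=-2->D; (4,5):dx=-1,dy=+3->D
  (4,6):dx=-7,dy=+7->D; (4,7):dx=-3,dy=+9->D; (5,6):dx=-6,dy=+4->D; (5,7):dx=-2,dy=+6->D
  (6,7):dx=+4,dy=+2->C
Step 2: C = 8, D = 13, total pairs = 21.
Step 3: tau = (C - D)/(n(n-1)/2) = (8 - 13)/21 = -0.238095.
Step 4: Exact two-sided p-value (enumerate n! = 5040 permutations of y under H0): p = 0.561905.
Step 5: alpha = 0.05. fail to reject H0.

tau_b = -0.2381 (C=8, D=13), p = 0.561905, fail to reject H0.


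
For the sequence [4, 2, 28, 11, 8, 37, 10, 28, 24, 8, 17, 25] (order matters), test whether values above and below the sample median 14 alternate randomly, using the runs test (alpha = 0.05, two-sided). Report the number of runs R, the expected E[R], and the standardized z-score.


Step 1: Compute median = 14; label A = above, B = below.
Labels in order: BBABBABAABAA  (n_A = 6, n_B = 6)
Step 2: Count runs R = 8.
Step 3: Under H0 (random ordering), E[R] = 2*n_A*n_B/(n_A+n_B) + 1 = 2*6*6/12 + 1 = 7.0000.
        Var[R] = 2*n_A*n_B*(2*n_A*n_B - n_A - n_B) / ((n_A+n_B)^2 * (n_A+n_B-1)) = 4320/1584 = 2.7273.
        SD[R] = 1.6514.
Step 4: Continuity-corrected z = (R - 0.5 - E[R]) / SD[R] = (8 - 0.5 - 7.0000) / 1.6514 = 0.3028.
Step 5: Two-sided p-value via normal approximation = 2*(1 - Phi(|z|)) = 0.762069.
Step 6: alpha = 0.05. fail to reject H0.

R = 8, z = 0.3028, p = 0.762069, fail to reject H0.


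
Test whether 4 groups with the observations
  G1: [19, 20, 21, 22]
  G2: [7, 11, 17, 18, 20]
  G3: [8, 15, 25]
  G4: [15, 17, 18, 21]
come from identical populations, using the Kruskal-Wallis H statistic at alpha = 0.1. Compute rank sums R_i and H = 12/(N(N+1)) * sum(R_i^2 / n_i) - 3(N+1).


Step 1: Combine all N = 16 observations and assign midranks.
sorted (value, group, rank): (7,G2,1), (8,G3,2), (11,G2,3), (15,G3,4.5), (15,G4,4.5), (17,G2,6.5), (17,G4,6.5), (18,G2,8.5), (18,G4,8.5), (19,G1,10), (20,G1,11.5), (20,G2,11.5), (21,G1,13.5), (21,G4,13.5), (22,G1,15), (25,G3,16)
Step 2: Sum ranks within each group.
R_1 = 50 (n_1 = 4)
R_2 = 30.5 (n_2 = 5)
R_3 = 22.5 (n_3 = 3)
R_4 = 33 (n_4 = 4)
Step 3: H = 12/(N(N+1)) * sum(R_i^2/n_i) - 3(N+1)
     = 12/(16*17) * (50^2/4 + 30.5^2/5 + 22.5^2/3 + 33^2/4) - 3*17
     = 0.044118 * 1252.05 - 51
     = 4.237500.
Step 4: Ties present; correction factor C = 1 - 30/(16^3 - 16) = 0.992647. Corrected H = 4.237500 / 0.992647 = 4.268889.
Step 5: Under H0, H ~ chi^2(3); p-value = 0.233855.
Step 6: alpha = 0.1. fail to reject H0.

H = 4.2689, df = 3, p = 0.233855, fail to reject H0.


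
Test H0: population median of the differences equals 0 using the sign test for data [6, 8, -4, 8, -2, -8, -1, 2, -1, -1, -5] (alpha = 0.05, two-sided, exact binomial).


Step 1: Discard zero differences. Original n = 11; n_eff = number of nonzero differences = 11.
Nonzero differences (with sign): +6, +8, -4, +8, -2, -8, -1, +2, -1, -1, -5
Step 2: Count signs: positive = 4, negative = 7.
Step 3: Under H0: P(positive) = 0.5, so the number of positives S ~ Bin(11, 0.5).
Step 4: Two-sided exact p-value = sum of Bin(11,0.5) probabilities at or below the observed probability = 0.548828.
Step 5: alpha = 0.05. fail to reject H0.

n_eff = 11, pos = 4, neg = 7, p = 0.548828, fail to reject H0.


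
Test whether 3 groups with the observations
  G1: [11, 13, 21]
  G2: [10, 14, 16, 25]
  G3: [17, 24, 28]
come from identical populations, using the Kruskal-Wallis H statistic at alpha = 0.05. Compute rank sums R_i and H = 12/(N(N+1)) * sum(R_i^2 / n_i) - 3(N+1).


Step 1: Combine all N = 10 observations and assign midranks.
sorted (value, group, rank): (10,G2,1), (11,G1,2), (13,G1,3), (14,G2,4), (16,G2,5), (17,G3,6), (21,G1,7), (24,G3,8), (25,G2,9), (28,G3,10)
Step 2: Sum ranks within each group.
R_1 = 12 (n_1 = 3)
R_2 = 19 (n_2 = 4)
R_3 = 24 (n_3 = 3)
Step 3: H = 12/(N(N+1)) * sum(R_i^2/n_i) - 3(N+1)
     = 12/(10*11) * (12^2/3 + 19^2/4 + 24^2/3) - 3*11
     = 0.109091 * 330.25 - 33
     = 3.027273.
Step 4: No ties, so H is used without correction.
Step 5: Under H0, H ~ chi^2(2); p-value = 0.220108.
Step 6: alpha = 0.05. fail to reject H0.

H = 3.0273, df = 2, p = 0.220108, fail to reject H0.
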